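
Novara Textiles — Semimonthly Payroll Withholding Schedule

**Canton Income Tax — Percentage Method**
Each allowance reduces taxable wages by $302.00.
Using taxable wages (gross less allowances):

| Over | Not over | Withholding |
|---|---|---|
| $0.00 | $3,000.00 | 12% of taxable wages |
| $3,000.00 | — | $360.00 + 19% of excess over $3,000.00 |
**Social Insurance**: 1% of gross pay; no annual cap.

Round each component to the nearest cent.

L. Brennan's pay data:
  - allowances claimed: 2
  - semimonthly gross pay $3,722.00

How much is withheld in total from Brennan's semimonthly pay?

$419.64

Canton Income Tax: taxable = $3,722.00 − 2×$302.00 = $3,118.00
  $360.00 + 19% × ($3,118.00 − $3,000.00) = $360.00 + 19% × $118.00 = $382.42
Social Insurance: 1% × $3,722.00 = $37.22
Total: $382.42 + $37.22 = $419.64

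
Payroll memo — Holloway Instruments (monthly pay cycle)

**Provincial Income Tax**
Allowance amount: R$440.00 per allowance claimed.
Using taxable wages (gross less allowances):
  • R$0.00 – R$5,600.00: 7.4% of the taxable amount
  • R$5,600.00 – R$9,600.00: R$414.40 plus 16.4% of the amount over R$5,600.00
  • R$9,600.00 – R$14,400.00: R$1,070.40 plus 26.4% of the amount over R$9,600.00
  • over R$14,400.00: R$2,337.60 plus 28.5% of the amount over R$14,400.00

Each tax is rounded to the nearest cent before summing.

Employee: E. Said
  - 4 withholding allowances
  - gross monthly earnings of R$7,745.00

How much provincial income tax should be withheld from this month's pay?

R$477.54

Provincial Income Tax: taxable = R$7,745.00 − 4×R$440.00 = R$5,985.00
  R$414.40 + 16.4% × (R$5,985.00 − R$5,600.00) = R$414.40 + 16.4% × R$385.00 = R$477.54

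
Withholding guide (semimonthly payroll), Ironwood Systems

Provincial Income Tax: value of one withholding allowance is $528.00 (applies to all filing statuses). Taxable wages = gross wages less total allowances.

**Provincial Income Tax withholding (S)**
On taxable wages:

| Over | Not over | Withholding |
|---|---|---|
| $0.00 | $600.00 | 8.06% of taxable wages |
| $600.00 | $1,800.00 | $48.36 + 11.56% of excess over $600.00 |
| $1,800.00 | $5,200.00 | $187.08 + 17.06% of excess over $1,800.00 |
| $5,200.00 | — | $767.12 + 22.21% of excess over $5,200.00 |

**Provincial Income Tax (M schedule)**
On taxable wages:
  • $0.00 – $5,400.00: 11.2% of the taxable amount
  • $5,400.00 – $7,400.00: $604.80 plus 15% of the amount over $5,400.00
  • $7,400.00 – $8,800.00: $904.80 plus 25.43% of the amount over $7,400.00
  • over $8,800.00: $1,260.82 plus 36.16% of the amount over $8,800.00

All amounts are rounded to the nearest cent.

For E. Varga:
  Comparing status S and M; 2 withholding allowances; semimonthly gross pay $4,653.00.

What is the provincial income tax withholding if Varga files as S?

$493.65

Provincial Income Tax (S): taxable = $4,653.00 − 2×$528.00 = $3,597.00
  $187.08 + 17.06% × ($3,597.00 − $1,800.00) = $187.08 + 17.06% × $1,797.00 = $493.65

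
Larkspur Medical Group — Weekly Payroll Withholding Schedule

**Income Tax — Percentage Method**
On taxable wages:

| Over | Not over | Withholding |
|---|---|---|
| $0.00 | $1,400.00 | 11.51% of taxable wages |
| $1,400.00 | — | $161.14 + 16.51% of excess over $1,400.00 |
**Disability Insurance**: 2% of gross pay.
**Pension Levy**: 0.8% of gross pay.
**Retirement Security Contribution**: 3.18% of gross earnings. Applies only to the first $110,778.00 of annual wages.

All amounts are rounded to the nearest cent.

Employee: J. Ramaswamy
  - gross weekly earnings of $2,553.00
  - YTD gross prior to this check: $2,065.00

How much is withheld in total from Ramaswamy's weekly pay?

Income Tax: taxable = $2,553.00
  $161.14 + 16.51% × ($2,553.00 − $1,400.00) = $161.14 + 16.51% × $1,153.00 = $351.50
Disability Insurance: 2% × $2,553.00 = $51.06
Pension Levy: 0.8% × $2,553.00 = $20.42
Retirement Security Contribution: 3.18% × $2,553.00 = $81.19
Total: $351.50 + $51.06 + $20.42 + $81.19 = $504.17

$504.17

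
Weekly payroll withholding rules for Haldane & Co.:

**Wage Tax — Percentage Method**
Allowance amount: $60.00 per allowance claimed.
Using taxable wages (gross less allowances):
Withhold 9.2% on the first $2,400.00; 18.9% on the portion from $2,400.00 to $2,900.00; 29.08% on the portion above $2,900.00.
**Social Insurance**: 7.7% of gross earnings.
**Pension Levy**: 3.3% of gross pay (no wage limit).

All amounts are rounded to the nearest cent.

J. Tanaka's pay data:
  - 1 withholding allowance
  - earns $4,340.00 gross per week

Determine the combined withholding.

Wage Tax: taxable = $4,340.00 − 1×$60.00 = $4,280.00
  $315.30 + 29.08% × ($4,280.00 − $2,900.00) = $315.30 + 29.08% × $1,380.00 = $716.60
Social Insurance: 7.7% × $4,340.00 = $334.18
Pension Levy: 3.3% × $4,340.00 = $143.22
Total: $716.60 + $334.18 + $143.22 = $1,194.00

$1,194.00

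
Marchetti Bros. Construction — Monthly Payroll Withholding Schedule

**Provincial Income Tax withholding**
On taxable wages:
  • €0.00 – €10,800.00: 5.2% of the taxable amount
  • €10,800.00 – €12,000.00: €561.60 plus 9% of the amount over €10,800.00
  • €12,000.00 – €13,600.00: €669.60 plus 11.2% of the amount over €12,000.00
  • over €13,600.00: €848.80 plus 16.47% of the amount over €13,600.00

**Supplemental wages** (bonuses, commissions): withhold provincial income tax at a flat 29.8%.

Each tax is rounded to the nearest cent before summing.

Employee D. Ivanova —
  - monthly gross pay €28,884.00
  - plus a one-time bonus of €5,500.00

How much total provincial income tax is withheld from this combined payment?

€5,005.07

Provincial Income Tax: taxable = €28,884.00
  €848.80 + 16.47% × (€28,884.00 − €13,600.00) = €848.80 + 16.47% × €15,284.00 = €3,366.07
Supplemental (29.8% flat on bonus): 29.8% × €5,500.00 = €1,639.00
Total provincial income tax: €3,366.07 + €1,639.00 = €5,005.07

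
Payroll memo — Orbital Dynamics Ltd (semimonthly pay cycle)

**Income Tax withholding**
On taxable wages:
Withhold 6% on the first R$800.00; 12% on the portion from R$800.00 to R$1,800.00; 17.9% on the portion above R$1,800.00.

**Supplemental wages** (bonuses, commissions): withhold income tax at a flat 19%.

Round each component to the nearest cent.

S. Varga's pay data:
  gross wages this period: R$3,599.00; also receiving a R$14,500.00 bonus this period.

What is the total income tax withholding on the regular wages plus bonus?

R$3,245.02

Income Tax: taxable = R$3,599.00
  R$168.00 + 17.9% × (R$3,599.00 − R$1,800.00) = R$168.00 + 17.9% × R$1,799.00 = R$490.02
Supplemental (19% flat on bonus): 19% × R$14,500.00 = R$2,755.00
Total income tax: R$490.02 + R$2,755.00 = R$3,245.02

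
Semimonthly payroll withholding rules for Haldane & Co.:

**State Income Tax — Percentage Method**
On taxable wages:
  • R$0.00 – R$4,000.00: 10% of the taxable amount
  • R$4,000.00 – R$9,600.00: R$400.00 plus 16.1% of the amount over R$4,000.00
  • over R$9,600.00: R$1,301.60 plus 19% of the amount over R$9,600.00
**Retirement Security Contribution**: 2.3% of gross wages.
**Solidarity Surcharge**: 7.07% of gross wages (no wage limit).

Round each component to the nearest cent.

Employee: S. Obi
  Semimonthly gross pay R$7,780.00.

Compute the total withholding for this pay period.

R$1,737.57

State Income Tax: taxable = R$7,780.00
  R$400.00 + 16.1% × (R$7,780.00 − R$4,000.00) = R$400.00 + 16.1% × R$3,780.00 = R$1,008.58
Retirement Security Contribution: 2.3% × R$7,780.00 = R$178.94
Solidarity Surcharge: 7.07% × R$7,780.00 = R$550.05
Total: R$1,008.58 + R$178.94 + R$550.05 = R$1,737.57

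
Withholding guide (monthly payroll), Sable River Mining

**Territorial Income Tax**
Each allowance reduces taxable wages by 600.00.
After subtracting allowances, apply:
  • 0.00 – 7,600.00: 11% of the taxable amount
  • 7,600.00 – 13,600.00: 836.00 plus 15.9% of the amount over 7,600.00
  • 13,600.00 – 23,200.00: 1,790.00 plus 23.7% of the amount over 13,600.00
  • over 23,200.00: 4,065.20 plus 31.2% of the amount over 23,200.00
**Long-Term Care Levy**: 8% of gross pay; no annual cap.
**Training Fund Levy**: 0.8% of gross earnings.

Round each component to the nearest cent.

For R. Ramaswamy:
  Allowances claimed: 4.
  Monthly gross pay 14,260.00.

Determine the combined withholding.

2,768.22

Territorial Income Tax: taxable = 14,260.00 − 4×600.00 = 11,860.00
  836.00 + 15.9% × (11,860.00 − 7,600.00) = 836.00 + 15.9% × 4,260.00 = 1,513.34
Long-Term Care Levy: 8% × 14,260.00 = 1,140.80
Training Fund Levy: 0.8% × 14,260.00 = 114.08
Total: 1,513.34 + 1,140.80 + 114.08 = 2,768.22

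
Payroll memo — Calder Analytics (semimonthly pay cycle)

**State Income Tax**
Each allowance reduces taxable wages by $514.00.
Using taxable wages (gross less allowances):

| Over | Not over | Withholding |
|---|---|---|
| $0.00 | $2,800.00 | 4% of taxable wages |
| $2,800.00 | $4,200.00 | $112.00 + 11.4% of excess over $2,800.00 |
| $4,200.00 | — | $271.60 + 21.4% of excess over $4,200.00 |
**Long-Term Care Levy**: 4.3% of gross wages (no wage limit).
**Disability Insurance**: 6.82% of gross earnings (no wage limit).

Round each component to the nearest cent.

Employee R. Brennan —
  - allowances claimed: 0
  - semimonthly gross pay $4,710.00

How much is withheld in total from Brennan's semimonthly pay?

State Income Tax: taxable = $4,710.00
  $271.60 + 21.4% × ($4,710.00 − $4,200.00) = $271.60 + 21.4% × $510.00 = $380.74
Long-Term Care Levy: 4.3% × $4,710.00 = $202.53
Disability Insurance: 6.82% × $4,710.00 = $321.22
Total: $380.74 + $202.53 + $321.22 = $904.49

$904.49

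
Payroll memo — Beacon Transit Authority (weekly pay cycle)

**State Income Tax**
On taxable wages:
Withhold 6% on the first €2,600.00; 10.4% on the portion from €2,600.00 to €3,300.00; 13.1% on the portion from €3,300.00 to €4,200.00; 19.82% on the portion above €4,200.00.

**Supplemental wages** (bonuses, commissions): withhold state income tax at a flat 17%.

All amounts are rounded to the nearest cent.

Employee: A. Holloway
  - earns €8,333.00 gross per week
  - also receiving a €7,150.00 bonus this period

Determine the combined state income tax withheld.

€2,381.36

State Income Tax: taxable = €8,333.00
  €346.70 + 19.82% × (€8,333.00 − €4,200.00) = €346.70 + 19.82% × €4,133.00 = €1,165.86
Supplemental (17% flat on bonus): 17% × €7,150.00 = €1,215.50
Total state income tax: €1,165.86 + €1,215.50 = €2,381.36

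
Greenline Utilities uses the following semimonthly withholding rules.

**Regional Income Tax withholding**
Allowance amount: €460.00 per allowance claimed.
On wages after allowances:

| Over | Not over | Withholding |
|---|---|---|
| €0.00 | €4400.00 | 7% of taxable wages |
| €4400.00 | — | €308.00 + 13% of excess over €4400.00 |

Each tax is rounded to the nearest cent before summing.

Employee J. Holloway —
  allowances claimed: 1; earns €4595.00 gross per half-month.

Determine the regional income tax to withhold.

€289.45

Regional Income Tax: taxable = €4595.00 − 1×€460.00 = €4135.00
  7% × €4135.00 = €289.45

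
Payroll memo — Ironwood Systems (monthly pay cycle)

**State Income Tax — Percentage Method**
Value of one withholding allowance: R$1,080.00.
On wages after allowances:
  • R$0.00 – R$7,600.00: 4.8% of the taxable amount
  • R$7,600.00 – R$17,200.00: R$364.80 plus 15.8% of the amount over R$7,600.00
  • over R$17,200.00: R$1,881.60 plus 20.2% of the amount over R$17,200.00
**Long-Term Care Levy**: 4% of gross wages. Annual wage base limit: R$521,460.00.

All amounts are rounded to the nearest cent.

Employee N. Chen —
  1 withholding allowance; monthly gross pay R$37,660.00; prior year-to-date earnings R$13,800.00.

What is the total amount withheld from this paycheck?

R$7,302.76

State Income Tax: taxable = R$37,660.00 − 1×R$1,080.00 = R$36,580.00
  R$1,881.60 + 20.2% × (R$36,580.00 − R$17,200.00) = R$1,881.60 + 20.2% × R$19,380.00 = R$5,796.36
Long-Term Care Levy: 4% × R$37,660.00 = R$1,506.40
Total: R$5,796.36 + R$1,506.40 = R$7,302.76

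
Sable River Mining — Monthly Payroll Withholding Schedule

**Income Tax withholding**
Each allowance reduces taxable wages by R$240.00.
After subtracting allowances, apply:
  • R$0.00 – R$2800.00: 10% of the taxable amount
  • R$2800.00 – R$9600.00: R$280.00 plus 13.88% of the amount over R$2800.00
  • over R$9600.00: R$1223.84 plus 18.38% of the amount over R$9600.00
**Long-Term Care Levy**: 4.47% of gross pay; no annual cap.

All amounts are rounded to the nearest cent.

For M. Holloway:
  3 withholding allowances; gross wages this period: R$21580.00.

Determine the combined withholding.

R$4258.06

Income Tax: taxable = R$21580.00 − 3×R$240.00 = R$20860.00
  R$1223.84 + 18.38% × (R$20860.00 − R$9600.00) = R$1223.84 + 18.38% × R$11260.00 = R$3293.43
Long-Term Care Levy: 4.47% × R$21580.00 = R$964.63
Total: R$3293.43 + R$964.63 = R$4258.06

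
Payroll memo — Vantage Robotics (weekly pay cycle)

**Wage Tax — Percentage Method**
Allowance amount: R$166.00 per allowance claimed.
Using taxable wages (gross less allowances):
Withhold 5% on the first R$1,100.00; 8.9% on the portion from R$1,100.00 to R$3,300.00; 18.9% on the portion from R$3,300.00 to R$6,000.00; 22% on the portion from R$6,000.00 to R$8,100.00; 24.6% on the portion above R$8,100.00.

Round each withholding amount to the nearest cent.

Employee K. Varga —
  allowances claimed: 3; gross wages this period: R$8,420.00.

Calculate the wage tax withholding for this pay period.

Wage Tax: taxable = R$8,420.00 − 3×R$166.00 = R$7,922.00
  R$761.10 + 22% × (R$7,922.00 − R$6,000.00) = R$761.10 + 22% × R$1,922.00 = R$1,183.94

R$1,183.94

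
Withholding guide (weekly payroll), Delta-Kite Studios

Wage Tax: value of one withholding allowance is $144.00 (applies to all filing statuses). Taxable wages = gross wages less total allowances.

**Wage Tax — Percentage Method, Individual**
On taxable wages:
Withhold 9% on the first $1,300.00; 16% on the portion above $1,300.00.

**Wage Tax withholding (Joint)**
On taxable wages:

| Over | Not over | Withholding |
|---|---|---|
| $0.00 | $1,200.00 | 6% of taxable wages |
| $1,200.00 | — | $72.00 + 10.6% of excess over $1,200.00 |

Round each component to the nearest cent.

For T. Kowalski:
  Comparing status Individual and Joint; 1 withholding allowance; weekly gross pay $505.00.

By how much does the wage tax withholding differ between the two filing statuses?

Wage Tax (Individual): taxable = $505.00 − 1×$144.00 = $361.00
  9% × $361.00 = $32.49
Wage Tax (Joint): taxable = $505.00 − 1×$144.00 = $361.00
  6% × $361.00 = $21.66
Difference: |$32.49 − $21.66| = $10.83 (higher under Individual)

$10.83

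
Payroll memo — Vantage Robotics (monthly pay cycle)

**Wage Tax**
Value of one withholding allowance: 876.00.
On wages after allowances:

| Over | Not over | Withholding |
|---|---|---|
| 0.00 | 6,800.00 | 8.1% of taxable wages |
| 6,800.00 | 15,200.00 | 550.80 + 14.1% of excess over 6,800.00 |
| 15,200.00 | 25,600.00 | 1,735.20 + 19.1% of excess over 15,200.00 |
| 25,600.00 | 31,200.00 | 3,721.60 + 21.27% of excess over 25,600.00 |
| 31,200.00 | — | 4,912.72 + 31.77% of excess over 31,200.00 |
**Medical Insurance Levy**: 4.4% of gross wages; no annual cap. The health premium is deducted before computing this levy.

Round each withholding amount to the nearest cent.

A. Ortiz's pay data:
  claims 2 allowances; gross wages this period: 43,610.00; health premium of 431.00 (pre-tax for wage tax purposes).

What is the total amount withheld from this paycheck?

10,061.72

Wage Tax: taxable = 43,610.00 − 431.00 − 2×876.00 = 41,427.00
  4,912.72 + 31.77% × (41,427.00 − 31,200.00) = 4,912.72 + 31.77% × 10,227.00 = 8,161.84
Medical Insurance Levy: 4.4% × 43,179.00 = 1,899.88
Total: 8,161.84 + 1,899.88 = 10,061.72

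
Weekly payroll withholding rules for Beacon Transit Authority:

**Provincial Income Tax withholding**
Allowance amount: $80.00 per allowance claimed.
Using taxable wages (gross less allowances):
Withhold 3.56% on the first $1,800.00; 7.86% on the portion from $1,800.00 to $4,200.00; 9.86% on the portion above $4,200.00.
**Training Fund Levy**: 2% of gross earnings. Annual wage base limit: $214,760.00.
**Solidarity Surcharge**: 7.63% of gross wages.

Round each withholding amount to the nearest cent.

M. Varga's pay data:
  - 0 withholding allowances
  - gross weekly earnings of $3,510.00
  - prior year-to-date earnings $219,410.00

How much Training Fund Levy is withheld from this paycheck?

Training Fund Levy: YTD $219,410.00 ≥ cap $214,760.00 → $0.00

$0.00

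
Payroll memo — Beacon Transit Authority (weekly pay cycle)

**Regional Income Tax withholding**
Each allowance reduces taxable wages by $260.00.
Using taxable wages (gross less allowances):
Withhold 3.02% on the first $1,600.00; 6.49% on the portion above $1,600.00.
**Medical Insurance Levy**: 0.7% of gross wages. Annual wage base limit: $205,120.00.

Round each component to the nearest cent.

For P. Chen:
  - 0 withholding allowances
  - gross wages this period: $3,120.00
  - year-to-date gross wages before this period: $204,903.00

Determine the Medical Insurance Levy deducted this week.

$1.52

Medical Insurance Levy: cap $205,120.00 − YTD $204,903.00 = $217.00 subject; 0.7% × $217.00 = $1.52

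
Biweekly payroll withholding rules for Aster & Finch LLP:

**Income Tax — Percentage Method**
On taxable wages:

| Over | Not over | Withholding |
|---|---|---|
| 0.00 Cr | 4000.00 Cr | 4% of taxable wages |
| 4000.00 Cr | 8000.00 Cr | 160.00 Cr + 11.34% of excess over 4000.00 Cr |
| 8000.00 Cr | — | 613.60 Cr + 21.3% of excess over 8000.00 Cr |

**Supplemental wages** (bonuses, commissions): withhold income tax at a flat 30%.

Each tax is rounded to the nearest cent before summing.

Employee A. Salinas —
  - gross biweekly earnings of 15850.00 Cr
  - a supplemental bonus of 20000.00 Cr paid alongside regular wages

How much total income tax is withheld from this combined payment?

Income Tax: taxable = 15850.00 Cr
  613.60 Cr + 21.3% × (15850.00 Cr − 8000.00 Cr) = 613.60 Cr + 21.3% × 7850.00 Cr = 2285.65 Cr
Supplemental (30% flat on bonus): 30% × 20000.00 Cr = 6000.00 Cr
Total income tax: 2285.65 Cr + 6000.00 Cr = 8285.65 Cr

8285.65 Cr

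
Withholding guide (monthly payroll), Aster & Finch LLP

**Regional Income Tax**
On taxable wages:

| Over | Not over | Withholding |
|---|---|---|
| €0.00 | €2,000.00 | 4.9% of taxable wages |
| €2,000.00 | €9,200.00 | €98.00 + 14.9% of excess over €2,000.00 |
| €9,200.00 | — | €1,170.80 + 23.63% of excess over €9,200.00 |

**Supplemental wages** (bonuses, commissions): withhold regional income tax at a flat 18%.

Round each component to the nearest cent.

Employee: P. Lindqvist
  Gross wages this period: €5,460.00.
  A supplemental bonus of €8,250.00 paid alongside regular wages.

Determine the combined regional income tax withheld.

Regional Income Tax: taxable = €5,460.00
  €98.00 + 14.9% × (€5,460.00 − €2,000.00) = €98.00 + 14.9% × €3,460.00 = €613.54
Supplemental (18% flat on bonus): 18% × €8,250.00 = €1,485.00
Total regional income tax: €613.54 + €1,485.00 = €2,098.54

€2,098.54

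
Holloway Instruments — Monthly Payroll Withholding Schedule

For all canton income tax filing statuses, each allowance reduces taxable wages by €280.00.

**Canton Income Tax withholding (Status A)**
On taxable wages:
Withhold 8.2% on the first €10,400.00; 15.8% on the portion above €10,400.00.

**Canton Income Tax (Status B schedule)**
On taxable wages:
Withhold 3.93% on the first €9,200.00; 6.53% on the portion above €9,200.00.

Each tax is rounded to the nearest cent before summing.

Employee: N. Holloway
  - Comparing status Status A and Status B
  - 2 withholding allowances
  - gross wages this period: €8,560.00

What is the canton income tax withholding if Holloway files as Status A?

Canton Income Tax (Status A): taxable = €8,560.00 − 2×€280.00 = €8,000.00
  8.2% × €8,000.00 = €656.00

€656.00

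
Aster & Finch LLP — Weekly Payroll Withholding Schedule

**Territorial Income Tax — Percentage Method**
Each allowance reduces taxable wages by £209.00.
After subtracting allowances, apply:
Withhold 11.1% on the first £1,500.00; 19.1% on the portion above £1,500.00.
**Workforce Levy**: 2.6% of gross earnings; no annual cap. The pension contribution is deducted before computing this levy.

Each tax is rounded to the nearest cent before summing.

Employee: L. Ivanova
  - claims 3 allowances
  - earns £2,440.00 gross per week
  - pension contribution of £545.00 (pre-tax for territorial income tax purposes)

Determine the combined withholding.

Territorial Income Tax: taxable = £2,440.00 − £545.00 − 3×£209.00 = £1,268.00
  11.1% × £1,268.00 = £140.75
Workforce Levy: 2.6% × £1,895.00 = £49.27
Total: £140.75 + £49.27 = £190.02

£190.02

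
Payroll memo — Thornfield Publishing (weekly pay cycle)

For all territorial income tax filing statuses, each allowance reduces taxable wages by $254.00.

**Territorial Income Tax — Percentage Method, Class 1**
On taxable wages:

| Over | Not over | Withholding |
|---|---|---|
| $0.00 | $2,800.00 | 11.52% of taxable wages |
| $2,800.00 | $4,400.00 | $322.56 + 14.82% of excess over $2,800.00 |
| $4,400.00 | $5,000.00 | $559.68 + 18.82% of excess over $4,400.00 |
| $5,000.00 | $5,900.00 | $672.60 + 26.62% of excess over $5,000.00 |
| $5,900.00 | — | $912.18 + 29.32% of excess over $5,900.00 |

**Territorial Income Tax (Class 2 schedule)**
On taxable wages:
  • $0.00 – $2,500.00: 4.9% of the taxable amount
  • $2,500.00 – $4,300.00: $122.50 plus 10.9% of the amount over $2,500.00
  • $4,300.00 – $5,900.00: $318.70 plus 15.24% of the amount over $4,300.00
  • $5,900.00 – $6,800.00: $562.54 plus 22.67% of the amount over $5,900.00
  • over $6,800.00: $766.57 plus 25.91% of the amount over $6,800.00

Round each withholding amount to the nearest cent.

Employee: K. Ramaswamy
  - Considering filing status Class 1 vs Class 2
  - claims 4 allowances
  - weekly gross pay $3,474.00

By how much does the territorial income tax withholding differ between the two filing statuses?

Territorial Income Tax (Class 1): taxable = $3,474.00 − 4×$254.00 = $2,458.00
  11.52% × $2,458.00 = $283.16
Territorial Income Tax (Class 2): taxable = $3,474.00 − 4×$254.00 = $2,458.00
  4.9% × $2,458.00 = $120.44
Difference: |$283.16 − $120.44| = $162.72 (higher under Class 1)

$162.72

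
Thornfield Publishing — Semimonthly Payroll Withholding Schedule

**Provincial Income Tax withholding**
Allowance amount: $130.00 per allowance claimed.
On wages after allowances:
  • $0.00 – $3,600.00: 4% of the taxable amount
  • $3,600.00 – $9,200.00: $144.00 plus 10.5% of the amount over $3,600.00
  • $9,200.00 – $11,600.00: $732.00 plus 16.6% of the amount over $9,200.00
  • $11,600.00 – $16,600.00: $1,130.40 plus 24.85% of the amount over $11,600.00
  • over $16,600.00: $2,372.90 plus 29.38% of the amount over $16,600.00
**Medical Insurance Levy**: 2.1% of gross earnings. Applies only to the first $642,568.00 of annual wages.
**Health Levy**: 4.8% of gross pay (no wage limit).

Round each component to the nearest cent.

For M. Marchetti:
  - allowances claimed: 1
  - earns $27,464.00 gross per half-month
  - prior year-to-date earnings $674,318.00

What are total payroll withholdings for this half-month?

$6,844.82

Provincial Income Tax: taxable = $27,464.00 − 1×$130.00 = $27,334.00
  $2,372.90 + 29.38% × ($27,334.00 − $16,600.00) = $2,372.90 + 29.38% × $10,734.00 = $5,526.55
Medical Insurance Levy: YTD $674,318.00 ≥ cap $642,568.00 → $0.00
Health Levy: 4.8% × $27,464.00 = $1,318.27
Total: $5,526.55 + $0.00 + $1,318.27 = $6,844.82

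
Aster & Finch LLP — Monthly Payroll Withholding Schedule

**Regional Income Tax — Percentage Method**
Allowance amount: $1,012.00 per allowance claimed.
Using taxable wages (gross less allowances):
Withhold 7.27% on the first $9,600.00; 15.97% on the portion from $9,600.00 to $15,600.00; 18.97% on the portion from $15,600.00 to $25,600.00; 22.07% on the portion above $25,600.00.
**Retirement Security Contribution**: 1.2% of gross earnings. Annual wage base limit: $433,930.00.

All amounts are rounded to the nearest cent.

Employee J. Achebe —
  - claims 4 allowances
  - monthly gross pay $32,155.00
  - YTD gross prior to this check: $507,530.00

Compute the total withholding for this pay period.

Regional Income Tax: taxable = $32,155.00 − 4×$1,012.00 = $28,107.00
  $3,553.12 + 22.07% × ($28,107.00 − $25,600.00) = $3,553.12 + 22.07% × $2,507.00 = $4,106.41
Retirement Security Contribution: YTD $507,530.00 ≥ cap $433,930.00 → $0.00
Total: $4,106.41 + $0.00 = $4,106.41

$4,106.41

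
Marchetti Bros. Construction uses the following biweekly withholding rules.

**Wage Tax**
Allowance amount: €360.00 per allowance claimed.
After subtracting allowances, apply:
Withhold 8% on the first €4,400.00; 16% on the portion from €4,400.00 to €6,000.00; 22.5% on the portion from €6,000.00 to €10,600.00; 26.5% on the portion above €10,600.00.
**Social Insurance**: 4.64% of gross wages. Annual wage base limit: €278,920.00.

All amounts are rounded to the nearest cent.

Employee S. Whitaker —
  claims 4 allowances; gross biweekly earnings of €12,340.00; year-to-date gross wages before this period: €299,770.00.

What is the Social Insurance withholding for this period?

Social Insurance: YTD €299,770.00 ≥ cap €278,920.00 → €0.00

€0.00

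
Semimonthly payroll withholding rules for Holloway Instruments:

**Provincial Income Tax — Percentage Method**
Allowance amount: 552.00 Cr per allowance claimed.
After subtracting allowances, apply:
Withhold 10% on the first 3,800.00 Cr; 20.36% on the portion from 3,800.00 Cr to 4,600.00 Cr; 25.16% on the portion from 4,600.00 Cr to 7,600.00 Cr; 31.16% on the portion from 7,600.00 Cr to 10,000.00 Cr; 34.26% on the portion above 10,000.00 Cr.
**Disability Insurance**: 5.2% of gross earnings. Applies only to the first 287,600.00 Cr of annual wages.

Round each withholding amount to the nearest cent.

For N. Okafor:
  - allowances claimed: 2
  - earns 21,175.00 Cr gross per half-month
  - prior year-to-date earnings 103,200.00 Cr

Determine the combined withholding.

6,596.94 Cr

Provincial Income Tax: taxable = 21,175.00 Cr − 2×552.00 Cr = 20,071.00 Cr
  2,045.52 Cr + 34.26% × (20,071.00 Cr − 10,000.00 Cr) = 2,045.52 Cr + 34.26% × 10,071.00 Cr = 5,495.84 Cr
Disability Insurance: 5.2% × 21,175.00 Cr = 1,101.10 Cr
Total: 5,495.84 Cr + 1,101.10 Cr = 6,596.94 Cr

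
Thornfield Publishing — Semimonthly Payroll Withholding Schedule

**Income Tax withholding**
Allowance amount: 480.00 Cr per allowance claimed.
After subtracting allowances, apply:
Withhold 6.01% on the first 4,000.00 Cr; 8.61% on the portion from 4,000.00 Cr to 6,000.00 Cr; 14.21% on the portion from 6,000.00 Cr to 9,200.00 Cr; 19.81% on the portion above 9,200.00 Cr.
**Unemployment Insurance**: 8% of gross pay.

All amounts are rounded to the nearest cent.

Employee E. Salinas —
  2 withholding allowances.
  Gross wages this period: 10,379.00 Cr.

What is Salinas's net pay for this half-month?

Income Tax: taxable = 10,379.00 Cr − 2×480.00 Cr = 9,419.00 Cr
  867.32 Cr + 19.81% × (9,419.00 Cr − 9,200.00 Cr) = 867.32 Cr + 19.81% × 219.00 Cr = 910.70 Cr
Unemployment Insurance: 8% × 10,379.00 Cr = 830.32 Cr
Total withheld: 910.70 Cr + 830.32 Cr = 1,741.02 Cr
Net pay: 10,379.00 Cr − 1,741.02 Cr = 8,637.98 Cr

8,637.98 Cr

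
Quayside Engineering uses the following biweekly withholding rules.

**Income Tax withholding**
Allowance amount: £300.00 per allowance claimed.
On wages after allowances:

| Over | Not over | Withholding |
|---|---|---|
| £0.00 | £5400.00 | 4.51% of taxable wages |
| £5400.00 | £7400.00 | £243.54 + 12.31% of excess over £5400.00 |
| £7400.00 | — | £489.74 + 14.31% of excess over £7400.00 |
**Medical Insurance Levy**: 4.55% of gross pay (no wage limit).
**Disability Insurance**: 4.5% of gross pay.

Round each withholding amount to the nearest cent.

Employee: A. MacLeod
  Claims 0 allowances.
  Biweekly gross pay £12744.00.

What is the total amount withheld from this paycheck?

£2407.80

Income Tax: taxable = £12744.00
  £489.74 + 14.31% × (£12744.00 − £7400.00) = £489.74 + 14.31% × £5344.00 = £1254.47
Medical Insurance Levy: 4.55% × £12744.00 = £579.85
Disability Insurance: 4.5% × £12744.00 = £573.48
Total: £1254.47 + £579.85 + £573.48 = £2407.80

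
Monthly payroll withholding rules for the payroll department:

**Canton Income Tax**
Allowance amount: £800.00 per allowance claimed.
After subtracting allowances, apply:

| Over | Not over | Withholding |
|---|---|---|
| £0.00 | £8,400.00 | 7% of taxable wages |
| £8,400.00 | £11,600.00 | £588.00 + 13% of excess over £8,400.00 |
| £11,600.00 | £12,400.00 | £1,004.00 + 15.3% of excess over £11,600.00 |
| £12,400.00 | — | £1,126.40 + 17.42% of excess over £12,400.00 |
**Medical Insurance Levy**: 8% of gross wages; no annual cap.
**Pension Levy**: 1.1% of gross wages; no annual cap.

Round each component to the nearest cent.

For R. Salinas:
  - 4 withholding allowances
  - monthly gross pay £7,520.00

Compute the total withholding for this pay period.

£986.72

Canton Income Tax: taxable = £7,520.00 − 4×£800.00 = £4,320.00
  7% × £4,320.00 = £302.40
Medical Insurance Levy: 8% × £7,520.00 = £601.60
Pension Levy: 1.1% × £7,520.00 = £82.72
Total: £302.40 + £601.60 + £82.72 = £986.72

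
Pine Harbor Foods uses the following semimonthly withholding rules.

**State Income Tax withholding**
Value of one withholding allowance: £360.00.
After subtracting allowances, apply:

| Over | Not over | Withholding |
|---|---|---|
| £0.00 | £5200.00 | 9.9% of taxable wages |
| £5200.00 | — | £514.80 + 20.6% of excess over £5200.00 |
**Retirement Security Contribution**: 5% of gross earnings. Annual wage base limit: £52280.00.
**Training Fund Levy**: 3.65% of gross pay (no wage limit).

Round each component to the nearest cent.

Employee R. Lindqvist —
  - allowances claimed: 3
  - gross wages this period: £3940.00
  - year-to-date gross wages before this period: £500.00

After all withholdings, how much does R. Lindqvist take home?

State Income Tax: taxable = £3940.00 − 3×£360.00 = £2860.00
  9.9% × £2860.00 = £283.14
Retirement Security Contribution: 5% × £3940.00 = £197.00
Training Fund Levy: 3.65% × £3940.00 = £143.81
Total withheld: £283.14 + £197.00 + £143.81 = £623.95
Net pay: £3940.00 − £623.95 = £3316.05

£3316.05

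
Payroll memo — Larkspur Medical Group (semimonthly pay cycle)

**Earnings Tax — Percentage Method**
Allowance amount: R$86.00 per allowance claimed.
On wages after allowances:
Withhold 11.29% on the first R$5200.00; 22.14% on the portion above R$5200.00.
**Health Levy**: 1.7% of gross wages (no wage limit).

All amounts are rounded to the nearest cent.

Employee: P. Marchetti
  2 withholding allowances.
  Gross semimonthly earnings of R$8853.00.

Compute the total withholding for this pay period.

Earnings Tax: taxable = R$8853.00 − 2×R$86.00 = R$8681.00
  R$587.08 + 22.14% × (R$8681.00 − R$5200.00) = R$587.08 + 22.14% × R$3481.00 = R$1357.77
Health Levy: 1.7% × R$8853.00 = R$150.50
Total: R$1357.77 + R$150.50 = R$1508.27

R$1508.27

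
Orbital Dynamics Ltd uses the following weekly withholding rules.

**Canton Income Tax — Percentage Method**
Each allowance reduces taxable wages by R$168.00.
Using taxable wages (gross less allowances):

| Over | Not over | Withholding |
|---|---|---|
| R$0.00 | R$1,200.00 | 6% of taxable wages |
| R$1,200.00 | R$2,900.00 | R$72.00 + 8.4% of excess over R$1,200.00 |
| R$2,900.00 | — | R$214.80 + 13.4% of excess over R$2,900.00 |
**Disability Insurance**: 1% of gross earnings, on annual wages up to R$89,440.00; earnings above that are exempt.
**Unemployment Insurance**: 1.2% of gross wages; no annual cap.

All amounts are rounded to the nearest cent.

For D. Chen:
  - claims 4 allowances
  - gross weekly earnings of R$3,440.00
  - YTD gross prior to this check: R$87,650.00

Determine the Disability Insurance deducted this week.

R$17.90

Disability Insurance: cap R$89,440.00 − YTD R$87,650.00 = R$1,790.00 subject; 1% × R$1,790.00 = R$17.90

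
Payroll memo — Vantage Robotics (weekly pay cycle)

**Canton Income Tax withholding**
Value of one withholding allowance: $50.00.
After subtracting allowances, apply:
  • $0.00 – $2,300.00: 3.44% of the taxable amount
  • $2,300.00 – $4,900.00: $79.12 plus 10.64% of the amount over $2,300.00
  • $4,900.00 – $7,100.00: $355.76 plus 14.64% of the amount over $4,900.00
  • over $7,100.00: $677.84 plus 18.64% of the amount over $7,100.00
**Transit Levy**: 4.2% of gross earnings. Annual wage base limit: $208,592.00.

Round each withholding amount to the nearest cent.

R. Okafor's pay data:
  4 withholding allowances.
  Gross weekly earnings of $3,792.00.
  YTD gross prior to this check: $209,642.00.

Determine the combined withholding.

$216.59

Canton Income Tax: taxable = $3,792.00 − 4×$50.00 = $3,592.00
  $79.12 + 10.64% × ($3,592.00 − $2,300.00) = $79.12 + 10.64% × $1,292.00 = $216.59
Transit Levy: YTD $209,642.00 ≥ cap $208,592.00 → $0.00
Total: $216.59 + $0.00 = $216.59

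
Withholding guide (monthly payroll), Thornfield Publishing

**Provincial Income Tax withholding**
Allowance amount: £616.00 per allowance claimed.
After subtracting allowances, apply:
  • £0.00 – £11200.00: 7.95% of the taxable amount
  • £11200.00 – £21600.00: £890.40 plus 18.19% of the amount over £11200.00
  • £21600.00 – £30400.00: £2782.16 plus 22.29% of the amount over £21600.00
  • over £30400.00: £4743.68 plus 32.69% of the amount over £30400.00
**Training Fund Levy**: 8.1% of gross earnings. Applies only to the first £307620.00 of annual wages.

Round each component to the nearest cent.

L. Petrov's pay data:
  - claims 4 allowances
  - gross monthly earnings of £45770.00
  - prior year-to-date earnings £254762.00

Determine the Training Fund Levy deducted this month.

£3707.37

Training Fund Levy: 8.1% × £45770.00 = £3707.37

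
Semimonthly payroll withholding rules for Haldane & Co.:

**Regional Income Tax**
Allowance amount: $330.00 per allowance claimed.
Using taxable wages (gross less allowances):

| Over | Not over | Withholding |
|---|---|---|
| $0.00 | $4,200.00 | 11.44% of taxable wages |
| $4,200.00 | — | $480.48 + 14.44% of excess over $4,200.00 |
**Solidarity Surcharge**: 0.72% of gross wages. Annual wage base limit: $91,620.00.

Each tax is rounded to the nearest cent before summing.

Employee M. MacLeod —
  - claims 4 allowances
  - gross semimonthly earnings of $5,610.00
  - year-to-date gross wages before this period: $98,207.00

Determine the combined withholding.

Regional Income Tax: taxable = $5,610.00 − 4×$330.00 = $4,290.00
  $480.48 + 14.44% × ($4,290.00 − $4,200.00) = $480.48 + 14.44% × $90.00 = $493.48
Solidarity Surcharge: YTD $98,207.00 ≥ cap $91,620.00 → $0.00
Total: $493.48 + $0.00 = $493.48

$493.48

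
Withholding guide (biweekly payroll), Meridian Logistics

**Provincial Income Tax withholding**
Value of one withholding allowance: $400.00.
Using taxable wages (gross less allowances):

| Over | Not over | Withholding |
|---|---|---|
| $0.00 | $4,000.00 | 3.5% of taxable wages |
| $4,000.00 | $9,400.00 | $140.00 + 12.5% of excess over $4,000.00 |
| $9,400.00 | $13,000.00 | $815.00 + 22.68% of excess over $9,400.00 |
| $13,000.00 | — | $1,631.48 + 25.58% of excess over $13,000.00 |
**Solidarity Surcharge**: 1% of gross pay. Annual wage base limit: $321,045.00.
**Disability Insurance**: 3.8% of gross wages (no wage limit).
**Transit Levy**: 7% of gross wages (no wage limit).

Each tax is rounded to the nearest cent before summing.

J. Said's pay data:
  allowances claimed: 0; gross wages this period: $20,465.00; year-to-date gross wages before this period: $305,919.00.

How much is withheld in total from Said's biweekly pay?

$5,902.51

Provincial Income Tax: taxable = $20,465.00
  $1,631.48 + 25.58% × ($20,465.00 − $13,000.00) = $1,631.48 + 25.58% × $7,465.00 = $3,541.03
Solidarity Surcharge: cap $321,045.00 − YTD $305,919.00 = $15,126.00 subject; 1% × $15,126.00 = $151.26
Disability Insurance: 3.8% × $20,465.00 = $777.67
Transit Levy: 7% × $20,465.00 = $1,432.55
Total: $3,541.03 + $151.26 + $777.67 + $1,432.55 = $5,902.51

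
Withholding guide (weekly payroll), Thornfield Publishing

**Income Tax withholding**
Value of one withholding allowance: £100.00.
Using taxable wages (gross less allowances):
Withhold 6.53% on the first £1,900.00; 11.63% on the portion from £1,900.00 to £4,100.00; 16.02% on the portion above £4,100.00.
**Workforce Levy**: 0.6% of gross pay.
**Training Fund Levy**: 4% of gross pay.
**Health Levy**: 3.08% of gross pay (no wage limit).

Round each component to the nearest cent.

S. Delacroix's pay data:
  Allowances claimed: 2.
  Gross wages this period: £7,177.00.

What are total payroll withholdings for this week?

£1,392.02

Income Tax: taxable = £7,177.00 − 2×£100.00 = £6,977.00
  £379.93 + 16.02% × (£6,977.00 − £4,100.00) = £379.93 + 16.02% × £2,877.00 = £840.83
Workforce Levy: 0.6% × £7,177.00 = £43.06
Training Fund Levy: 4% × £7,177.00 = £287.08
Health Levy: 3.08% × £7,177.00 = £221.05
Total: £840.83 + £43.06 + £287.08 + £221.05 = £1,392.02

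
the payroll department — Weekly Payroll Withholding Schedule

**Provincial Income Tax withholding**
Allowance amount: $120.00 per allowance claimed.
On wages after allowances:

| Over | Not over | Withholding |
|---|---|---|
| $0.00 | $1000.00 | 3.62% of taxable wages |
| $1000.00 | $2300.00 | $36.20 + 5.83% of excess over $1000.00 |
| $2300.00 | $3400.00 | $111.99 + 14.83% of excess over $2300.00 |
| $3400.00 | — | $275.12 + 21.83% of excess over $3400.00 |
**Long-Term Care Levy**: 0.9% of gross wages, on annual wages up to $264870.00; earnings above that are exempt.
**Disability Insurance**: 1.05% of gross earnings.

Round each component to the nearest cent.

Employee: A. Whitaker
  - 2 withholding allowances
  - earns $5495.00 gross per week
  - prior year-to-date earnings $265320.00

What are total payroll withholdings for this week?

Provincial Income Tax: taxable = $5495.00 − 2×$120.00 = $5255.00
  $275.12 + 21.83% × ($5255.00 − $3400.00) = $275.12 + 21.83% × $1855.00 = $680.07
Long-Term Care Levy: YTD $265320.00 ≥ cap $264870.00 → $0.00
Disability Insurance: 1.05% × $5495.00 = $57.70
Total: $680.07 + $0.00 + $57.70 = $737.77

$737.77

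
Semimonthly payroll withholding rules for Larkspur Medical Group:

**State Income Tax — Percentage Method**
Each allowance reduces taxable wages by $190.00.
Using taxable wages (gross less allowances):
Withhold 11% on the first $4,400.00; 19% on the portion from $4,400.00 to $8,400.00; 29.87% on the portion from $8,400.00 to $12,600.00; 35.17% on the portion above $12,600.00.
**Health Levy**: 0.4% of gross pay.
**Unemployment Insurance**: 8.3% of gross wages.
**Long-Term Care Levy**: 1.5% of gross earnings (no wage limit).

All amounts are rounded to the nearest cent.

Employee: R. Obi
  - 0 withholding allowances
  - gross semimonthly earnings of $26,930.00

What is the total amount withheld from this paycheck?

State Income Tax: taxable = $26,930.00
  $2,498.54 + 35.17% × ($26,930.00 − $12,600.00) = $2,498.54 + 35.17% × $14,330.00 = $7,538.40
Health Levy: 0.4% × $26,930.00 = $107.72
Unemployment Insurance: 8.3% × $26,930.00 = $2,235.19
Long-Term Care Levy: 1.5% × $26,930.00 = $403.95
Total: $7,538.40 + $107.72 + $2,235.19 + $403.95 = $10,285.26

$10,285.26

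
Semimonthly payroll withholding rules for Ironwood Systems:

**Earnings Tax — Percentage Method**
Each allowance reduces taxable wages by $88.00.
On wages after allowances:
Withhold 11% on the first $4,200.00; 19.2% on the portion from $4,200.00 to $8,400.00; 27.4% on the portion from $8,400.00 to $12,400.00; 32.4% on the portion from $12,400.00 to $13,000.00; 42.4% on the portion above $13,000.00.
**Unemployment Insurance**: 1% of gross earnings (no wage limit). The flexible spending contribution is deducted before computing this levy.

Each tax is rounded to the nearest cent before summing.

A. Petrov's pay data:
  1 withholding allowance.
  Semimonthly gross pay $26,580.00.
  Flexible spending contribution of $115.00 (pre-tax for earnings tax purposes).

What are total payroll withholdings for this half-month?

$8,495.30

Earnings Tax: taxable = $26,580.00 − $115.00 − 1×$88.00 = $26,377.00
  $2,558.80 + 42.4% × ($26,377.00 − $13,000.00) = $2,558.80 + 42.4% × $13,377.00 = $8,230.65
Unemployment Insurance: 1% × $26,465.00 = $264.65
Total: $8,230.65 + $264.65 = $8,495.30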